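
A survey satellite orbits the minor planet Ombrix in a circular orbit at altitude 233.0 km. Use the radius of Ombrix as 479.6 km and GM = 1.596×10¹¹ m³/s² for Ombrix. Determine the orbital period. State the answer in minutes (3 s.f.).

T ≈ 158 minutes

r = 479.6 + 233.0 = 712.60 km = 7.1260×10⁵ m.
Kepler's third law: T = 2π√(r³/μ) = 2π√((7.126×10⁵)³ / 1.596×10¹¹).
r³/μ = 2.267×10⁶ s², so T = 2π × 1.506×10³ = 9.461×10³ s.
Converting: 9.461×10³ s ÷ 60.00 = 157.7 minutes.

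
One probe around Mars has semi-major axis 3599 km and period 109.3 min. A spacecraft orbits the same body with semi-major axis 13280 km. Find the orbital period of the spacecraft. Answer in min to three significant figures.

Kepler's third law: T² ∝ a³, so T₂ = T₁ (a₂/a₁)^(3/2).
a₂/a₁ = 3.690, (a₂/a₁)^(3/2) = 7.088.
T₂ = 109.3 × 7.088 = 774.7 min.

T₂ ≈ 775 min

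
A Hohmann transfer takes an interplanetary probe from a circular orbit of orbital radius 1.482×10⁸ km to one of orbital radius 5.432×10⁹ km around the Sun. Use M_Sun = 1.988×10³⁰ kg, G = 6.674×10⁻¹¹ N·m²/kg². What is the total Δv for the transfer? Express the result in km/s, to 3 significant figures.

μ = GM = 6.674×10⁻¹¹ × 1.988×10³⁰ = 1.327×10²⁰ m³/s².
r₁ = 1.482×10⁸ km = 1.482×10¹¹ m.
r₂ = 5.432×10⁹ km = 5.432×10¹² m.
Transfer ellipse a_t = (r₁ + r₂)/2 = 2.790×10¹² m.
At r₁: circular v_c1 = √(μ/r₁) = 29920 m/s; transfer-perihelion v_p = √[μ(2/r₁ − 1/a_t)] = 41750 m/s.
Δv₁ = v_p − v_c1 = 11830 m/s.
At r₂: circular v_c2 = √(μ/r₂) = 4942 m/s; transfer-aphelion v_a = √[μ(2/r₂ − 1/a_t)] = 1139 m/s.
Δv₂ = v_c2 − v_a = 3803 m/s.
Total Δv = Δv₁ + Δv₂ = 15630 m/s = 15.63 km/s.

Δv_total ≈ 15.6 km/s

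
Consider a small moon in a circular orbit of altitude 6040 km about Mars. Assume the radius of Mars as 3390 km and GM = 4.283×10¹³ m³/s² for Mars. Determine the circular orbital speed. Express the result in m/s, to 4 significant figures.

v ≈ 2131 m/s

r = 3390 + 6040 = 9430.0 km = 9.4300×10⁶ m.
For a circular orbit v = √(μ/r) = √(4.283×10¹³ / 9.430×10⁶) = √(4.542×10⁶) = 2131 m/s.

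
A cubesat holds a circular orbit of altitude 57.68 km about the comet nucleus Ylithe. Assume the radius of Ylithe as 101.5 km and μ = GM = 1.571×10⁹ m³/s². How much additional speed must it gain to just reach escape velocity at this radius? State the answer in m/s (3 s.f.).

r = 101.5 + 57.68 = 159.18 km = 1.5918×10⁵ m.
Circular speed v_c = √(μ/r) = 99.34 m/s.
Escape speed v_esc = √(2μ/r) = √2 × v_c = 140.5 m/s.
Δv = v_esc − v_c = 41.15 m/s.

Δv ≈ 41.1 m/s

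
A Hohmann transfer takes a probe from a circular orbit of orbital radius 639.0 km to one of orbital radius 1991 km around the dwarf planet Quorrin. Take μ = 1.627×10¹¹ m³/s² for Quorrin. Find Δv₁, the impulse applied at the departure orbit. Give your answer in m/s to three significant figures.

Δv ≈ 116 m/s

r₁ = 639.0 km = 6.390×10⁵ m.
r₂ = 1991 km = 1.991×10⁶ m.
Transfer ellipse a_t = (r₁ + r₂)/2 = 1.315×10⁶ m.
At r₁: circular v_c1 = √(μ/r₁) = 504.6 m/s; transfer-periapsis v_p = √[μ(2/r₁ − 1/a_t)] = 620.9 m/s.
Δv₁ = v_p − v_c1 = 116.3 m/s.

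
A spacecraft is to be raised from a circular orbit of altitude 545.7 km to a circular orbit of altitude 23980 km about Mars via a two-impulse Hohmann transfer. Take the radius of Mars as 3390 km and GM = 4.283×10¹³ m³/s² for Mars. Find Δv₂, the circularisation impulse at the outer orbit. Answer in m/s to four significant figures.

Δv ≈ 623.7 m/s

r₁ = 3390 + 545.7 = 3935.7 km = 3.9357×10⁶ m.
r₂ = 3390 + 23980 = 27370 km = 2.7370×10⁷ m.
Transfer ellipse a_t = (r₁ + r₂)/2 = 1.565×10⁷ m.
At r₁: circular v_c1 = √(μ/r₁) = 3299 m/s; transfer-periapsis v_p = √[μ(2/r₁ − 1/a_t)] = 4362 m/s.
At r₂: circular v_c2 = √(μ/r₂) = 1251 m/s; transfer-apoapsis v_a = √[μ(2/r₂ − 1/a_t)] = 627.3 m/s.
Δv₂ = v_c2 − v_a = 623.7 m/s.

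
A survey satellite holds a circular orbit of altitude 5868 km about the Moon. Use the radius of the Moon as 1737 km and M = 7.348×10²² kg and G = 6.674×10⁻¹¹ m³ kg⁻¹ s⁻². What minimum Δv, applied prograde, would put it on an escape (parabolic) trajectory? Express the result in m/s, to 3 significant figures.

μ = GM = 6.674×10⁻¹¹ × 7.348×10²² = 4.904×10¹² m³/s².
r = 1737 + 5868 = 7605.0 km = 7.6050×10⁶ m.
Circular speed v_c = √(μ/r) = 803.0 m/s.
Escape speed v_esc = √(2μ/r) = √2 × v_c = 1136 m/s.
Δv = v_esc − v_c = 332.6 m/s.

Δv ≈ 333 m/s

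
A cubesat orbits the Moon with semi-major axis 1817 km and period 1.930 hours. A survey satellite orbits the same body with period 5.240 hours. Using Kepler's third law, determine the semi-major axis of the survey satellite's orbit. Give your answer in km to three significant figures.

a₂ ≈ 3540 km

Kepler's third law: a³ ∝ T², so a₂ = a₁ (T₂/T₁)^(2/3).
T₂/T₁ = 2.715, (T₂/T₁)^(2/3) = 1.946.
a₂ = 1817 × 1.946 = 3536 km.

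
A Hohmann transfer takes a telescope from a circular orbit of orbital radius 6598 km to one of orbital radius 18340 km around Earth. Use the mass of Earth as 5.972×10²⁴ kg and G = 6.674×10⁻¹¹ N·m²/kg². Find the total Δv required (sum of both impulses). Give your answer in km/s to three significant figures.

μ = GM = 6.674×10⁻¹¹ × 5.972×10²⁴ = 3.986×10¹⁴ m³/s².
r₁ = 6598 km = 6.598×10⁶ m.
r₂ = 18340 km = 1.834×10⁷ m.
Transfer ellipse a_t = (r₁ + r₂)/2 = 1.247×10⁷ m.
At r₁: circular v_c1 = √(μ/r₁) = 7772 m/s; transfer-perigee v_p = √[μ(2/r₁ − 1/a_t)] = 9426 m/s.
Δv₁ = v_p − v_c1 = 1654 m/s.
At r₂: circular v_c2 = √(μ/r₂) = 4662 m/s; transfer-apogee v_a = √[μ(2/r₂ − 1/a_t)] = 3391 m/s.
Δv₂ = v_c2 − v_a = 1271 m/s.
Total Δv = Δv₁ + Δv₂ = 2924 m/s = 2.924 km/s.

Δv_total ≈ 2.92 km/s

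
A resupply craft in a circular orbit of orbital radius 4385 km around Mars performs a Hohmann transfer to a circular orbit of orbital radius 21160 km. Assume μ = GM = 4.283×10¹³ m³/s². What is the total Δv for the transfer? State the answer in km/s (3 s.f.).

Δv_total ≈ 1.49 km/s

r₁ = 4385 km = 4.385×10⁶ m.
r₂ = 21160 km = 2.116×10⁷ m.
Transfer ellipse a_t = (r₁ + r₂)/2 = 1.277×10⁷ m.
At r₁: circular v_c1 = √(μ/r₁) = 3125 m/s; transfer-periapsis v_p = √[μ(2/r₁ − 1/a_t)] = 4023 m/s.
Δv₁ = v_p − v_c1 = 897.3 m/s.
At r₂: circular v_c2 = √(μ/r₂) = 1423 m/s; transfer-apoapsis v_a = √[μ(2/r₂ − 1/a_t)] = 833.6 m/s.
Δv₂ = v_c2 − v_a = 589.1 m/s.
Total Δv = Δv₁ + Δv₂ = 1486 m/s = 1.486 km/s.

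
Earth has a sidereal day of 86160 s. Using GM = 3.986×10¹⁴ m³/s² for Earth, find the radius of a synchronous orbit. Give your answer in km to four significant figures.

A synchronous orbit has period T, so by Kepler's third law a = (μT²/4π²)^(1/3).
μT²/4π² = 3.986×10¹⁴ × (8.616×10⁴)² / 39.48 = 7.495×10²² m³.
a = 4.216×10⁷ m = 42163 km.

r_sync ≈ 42160 km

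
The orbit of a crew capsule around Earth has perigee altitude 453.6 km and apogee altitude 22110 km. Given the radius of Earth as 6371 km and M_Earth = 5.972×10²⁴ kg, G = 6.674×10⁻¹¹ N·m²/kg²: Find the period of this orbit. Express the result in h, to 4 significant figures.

T ≈ 6.484 h

μ = GM = 6.674×10⁻¹¹ × 5.972×10²⁴ = 3.986×10¹⁴ m³/s².
r_p = 6371 + 453.6 = 6824.6 km = 6.8246×10⁶ m.
r_a = 6371 + 22110 = 28481 km = 2.8481×10⁷ m.
Semi-major axis a = (r_p + r_a)/2 = (6824.6 + 28481)/2 = 17653 km = 1.765×10⁷ m.
By Kepler's third law T = 2π√(a³/μ) = 2π × 3.715×10³ = 2.334×10⁴ s.
= 6.484 h.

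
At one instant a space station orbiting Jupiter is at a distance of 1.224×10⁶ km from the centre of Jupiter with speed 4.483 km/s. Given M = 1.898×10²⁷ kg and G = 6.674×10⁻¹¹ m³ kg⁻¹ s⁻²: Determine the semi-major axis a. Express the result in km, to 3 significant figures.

a ≈ 6.78×10⁵ km

μ = GM = 6.674×10⁻¹¹ × 1.898×10²⁷ = 1.267×10¹⁷ m³/s².
r = 1.224×10⁹ m.
Specific orbital energy ε = v²/2 − μ/r = (4483)²/2 − 1.267×10¹⁷/1.224×10⁹ = -9.344×10⁷ J/kg.
Since ε = −μ/(2a), a = −μ/(2ε) = 6.778×10⁸ m = 6.7781×10⁵ km.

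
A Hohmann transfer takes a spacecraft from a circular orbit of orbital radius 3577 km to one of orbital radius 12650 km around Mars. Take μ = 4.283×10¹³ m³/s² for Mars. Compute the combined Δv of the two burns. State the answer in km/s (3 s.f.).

r₁ = 3577 km = 3.577×10⁶ m.
r₂ = 12650 km = 1.265×10⁷ m.
Transfer ellipse a_t = (r₁ + r₂)/2 = 8.114×10⁶ m.
At r₁: circular v_c1 = √(μ/r₁) = 3460 m/s; transfer-periapsis v_p = √[μ(2/r₁ − 1/a_t)] = 4321 m/s.
Δv₁ = v_p − v_c1 = 860.4 m/s.
At r₂: circular v_c2 = √(μ/r₂) = 1840 m/s; transfer-apoapsis v_a = √[μ(2/r₂ − 1/a_t)] = 1222 m/s.
Δv₂ = v_c2 − v_a = 618.3 m/s.
Total Δv = Δv₁ + Δv₂ = 1479 m/s = 1.479 km/s.

Δv_total ≈ 1.48 km/s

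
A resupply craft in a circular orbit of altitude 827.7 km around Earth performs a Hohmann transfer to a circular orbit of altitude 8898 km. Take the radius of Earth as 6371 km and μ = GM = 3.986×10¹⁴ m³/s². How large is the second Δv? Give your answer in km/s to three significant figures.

Δv ≈ 1.02 km/s

r₁ = 6371 + 827.7 = 7198.7 km = 7.1987×10⁶ m.
r₂ = 6371 + 8898 = 15269 km = 1.5269×10⁷ m.
Transfer ellipse a_t = (r₁ + r₂)/2 = 1.123×10⁷ m.
At r₁: circular v_c1 = √(μ/r₁) = 7441 m/s; transfer-perigee v_p = √[μ(2/r₁ − 1/a_t)] = 8675 m/s.
At r₂: circular v_c2 = √(μ/r₂) = 5109 m/s; transfer-apogee v_a = √[μ(2/r₂ − 1/a_t)] = 4090 m/s.
Δv₂ = v_c2 − v_a = 1019 m/s.
= 1.019 km/s.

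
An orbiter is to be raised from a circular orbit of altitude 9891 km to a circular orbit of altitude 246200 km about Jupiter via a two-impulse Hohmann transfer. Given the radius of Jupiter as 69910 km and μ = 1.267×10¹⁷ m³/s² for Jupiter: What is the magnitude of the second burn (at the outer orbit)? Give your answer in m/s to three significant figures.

r₁ = 69910 + 9891 = 79801 km = 7.9801×10⁷ m.
r₂ = 69910 + 246200 = 316110 km = 3.1611×10⁸ m.
Transfer ellipse a_t = (r₁ + r₂)/2 = 1.980×10⁸ m.
At r₁: circular v_c1 = √(μ/r₁) = 39850 m/s; transfer-perijove v_p = √[μ(2/r₁ − 1/a_t)] = 50350 m/s.
At r₂: circular v_c2 = √(μ/r₂) = 20020 m/s; transfer-apojove v_a = √[μ(2/r₂ − 1/a_t)] = 12710 m/s.
Δv₂ = v_c2 − v_a = 7309 m/s.

Δv ≈ 7310 m/s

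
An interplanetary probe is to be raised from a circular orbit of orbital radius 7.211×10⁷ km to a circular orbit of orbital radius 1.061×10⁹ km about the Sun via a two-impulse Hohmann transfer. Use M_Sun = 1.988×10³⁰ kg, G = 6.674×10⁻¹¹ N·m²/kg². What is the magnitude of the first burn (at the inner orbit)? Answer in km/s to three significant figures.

μ = GM = 6.674×10⁻¹¹ × 1.988×10³⁰ = 1.327×10²⁰ m³/s².
r₁ = 7.211×10⁷ km = 7.211×10¹⁰ m.
r₂ = 1.061×10⁹ km = 1.061×10¹² m.
Transfer ellipse a_t = (r₁ + r₂)/2 = 5.666×10¹¹ m.
At r₁: circular v_c1 = √(μ/r₁) = 42890 m/s; transfer-perihelion v_p = √[μ(2/r₁ − 1/a_t)] = 58700 m/s.
Δv₁ = v_p − v_c1 = 15810 m/s.
= 15.81 km/s.

Δv ≈ 15.8 km/s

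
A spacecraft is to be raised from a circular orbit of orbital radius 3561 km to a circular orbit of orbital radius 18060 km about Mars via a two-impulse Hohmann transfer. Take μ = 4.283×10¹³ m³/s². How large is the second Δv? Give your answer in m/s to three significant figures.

r₁ = 3561 km = 3.561×10⁶ m.
r₂ = 18060 km = 1.806×10⁷ m.
Transfer ellipse a_t = (r₁ + r₂)/2 = 1.081×10⁷ m.
At r₁: circular v_c1 = √(μ/r₁) = 3468 m/s; transfer-periapsis v_p = √[μ(2/r₁ − 1/a_t)] = 4483 m/s.
At r₂: circular v_c2 = √(μ/r₂) = 1540 m/s; transfer-apoapsis v_a = √[μ(2/r₂ − 1/a_t)] = 883.8 m/s.
Δv₂ = v_c2 − v_a = 656.1 m/s.

Δv ≈ 656 m/s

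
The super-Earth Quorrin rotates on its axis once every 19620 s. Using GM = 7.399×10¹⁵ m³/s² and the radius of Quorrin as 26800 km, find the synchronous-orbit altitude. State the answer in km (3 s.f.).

A synchronous orbit has period T, so by Kepler's third law a = (μT²/4π²)^(1/3).
μT²/4π² = 7.399×10¹⁵ × (1.962×10⁴)² / 39.48 = 7.215×10²² m³.
a = 4.163×10⁷ m = 41630 km.
Altitude h = a − R = 41630 − 26800 = 14830 km.

h_sync ≈ 14800 km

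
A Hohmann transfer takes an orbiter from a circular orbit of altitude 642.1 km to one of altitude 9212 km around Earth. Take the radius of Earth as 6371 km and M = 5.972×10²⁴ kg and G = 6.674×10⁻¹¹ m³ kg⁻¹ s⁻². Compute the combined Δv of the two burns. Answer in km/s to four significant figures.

μ = GM = 6.674×10⁻¹¹ × 5.972×10²⁴ = 3.986×10¹⁴ m³/s².
r₁ = 6371 + 642.1 = 7013.1 km = 7.0131×10⁶ m.
r₂ = 6371 + 9212 = 15583 km = 1.5583×10⁷ m.
Transfer ellipse a_t = (r₁ + r₂)/2 = 1.130×10⁷ m.
At r₁: circular v_c1 = √(μ/r₁) = 7539 m/s; transfer-perigee v_p = √[μ(2/r₁ − 1/a_t)] = 8854 m/s.
Δv₁ = v_p − v_c1 = 1315 m/s.
At r₂: circular v_c2 = √(μ/r₂) = 5057 m/s; transfer-apogee v_a = √[μ(2/r₂ − 1/a_t)] = 3985 m/s.
Δv₂ = v_c2 − v_a = 1073 m/s.
Total Δv = Δv₁ + Δv₂ = 2388 m/s = 2.388 km/s.

Δv_total ≈ 2.388 km/s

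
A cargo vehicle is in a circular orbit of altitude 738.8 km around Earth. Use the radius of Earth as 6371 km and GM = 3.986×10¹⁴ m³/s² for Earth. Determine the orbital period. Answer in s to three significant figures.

T ≈ 5970 s

r = 6371 + 738.8 = 7109.8 km = 7.1098×10⁶ m.
Kepler's third law: T = 2π√(r³/μ) = 2π√((7.110×10⁶)³ / 3.986×10¹⁴).
r³/μ = 9.016×10⁵ s², so T = 2π × 9.495×10² = 5.966×10³ s.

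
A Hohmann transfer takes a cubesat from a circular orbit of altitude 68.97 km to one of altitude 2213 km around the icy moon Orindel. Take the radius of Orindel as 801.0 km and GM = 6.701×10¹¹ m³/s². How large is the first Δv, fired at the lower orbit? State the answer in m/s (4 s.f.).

Δv ≈ 215.7 m/s

r₁ = 801.0 + 68.97 = 869.97 km = 8.6997×10⁵ m.
r₂ = 801.0 + 2213 = 3014.0 km = 3.0140×10⁶ m.
Transfer ellipse a_t = (r₁ + r₂)/2 = 1.942×10⁶ m.
At r₁: circular v_c1 = √(μ/r₁) = 877.6 m/s; transfer-periapsis v_p = √[μ(2/r₁ − 1/a_t)] = 1093 m/s.
Δv₁ = v_p − v_c1 = 215.7 m/s.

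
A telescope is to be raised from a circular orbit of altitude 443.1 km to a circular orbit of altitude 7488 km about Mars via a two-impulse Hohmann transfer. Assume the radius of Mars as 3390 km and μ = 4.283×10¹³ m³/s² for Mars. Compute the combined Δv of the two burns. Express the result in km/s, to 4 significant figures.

Δv_total ≈ 1.274 km/s

r₁ = 3390 + 443.1 = 3833.1 km = 3.8331×10⁶ m.
r₂ = 3390 + 7488 = 10878 km = 1.0878×10⁷ m.
Transfer ellipse a_t = (r₁ + r₂)/2 = 7.356×10⁶ m.
At r₁: circular v_c1 = √(μ/r₁) = 3343 m/s; transfer-periapsis v_p = √[μ(2/r₁ − 1/a_t)] = 4065 m/s.
Δv₁ = v_p − v_c1 = 722.3 m/s.
At r₂: circular v_c2 = √(μ/r₂) = 1984 m/s; transfer-apoapsis v_a = √[μ(2/r₂ − 1/a_t)] = 1432 m/s.
Δv₂ = v_c2 − v_a = 551.9 m/s.
Total Δv = Δv₁ + Δv₂ = 1274 m/s = 1.274 km/s.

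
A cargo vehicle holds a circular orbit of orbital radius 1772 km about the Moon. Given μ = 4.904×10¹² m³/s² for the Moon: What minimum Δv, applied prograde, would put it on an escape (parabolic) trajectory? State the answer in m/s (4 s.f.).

r = 1772 km = 1.772×10⁶ m.
Circular speed v_c = √(μ/r) = 1664 m/s.
Escape speed v_esc = √(2μ/r) = √2 × v_c = 2353 m/s.
Δv = v_esc − v_c = 689.1 m/s.

Δv ≈ 689.1 m/s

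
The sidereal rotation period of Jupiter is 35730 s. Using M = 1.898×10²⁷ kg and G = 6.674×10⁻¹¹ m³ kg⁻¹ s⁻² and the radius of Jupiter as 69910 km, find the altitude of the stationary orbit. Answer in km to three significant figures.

h_sync ≈ 90100 km

μ = GM = 6.674×10⁻¹¹ × 1.898×10²⁷ = 1.267×10¹⁷ m³/s².
A synchronous orbit has period T, so by Kepler's third law a = (μT²/4π²)^(1/3).
μT²/4π² = 1.267×10¹⁷ × (3.573×10⁴)² / 39.48 = 4.096×10²⁴ m³.
a = 1.600×10⁸ m = 1.6000×10⁵ km.
Altitude h = a − R = 1.6000×10⁵ − 69910 = 90094 km.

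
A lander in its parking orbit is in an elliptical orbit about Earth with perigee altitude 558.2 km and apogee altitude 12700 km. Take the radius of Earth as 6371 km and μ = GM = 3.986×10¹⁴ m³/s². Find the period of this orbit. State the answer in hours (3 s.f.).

r_p = 6371 + 558.2 = 6929.2 km = 6.9292×10⁶ m.
r_a = 6371 + 12700 = 19071 km = 1.9071×10⁷ m.
Semi-major axis a = (r_p + r_a)/2 = (6929.2 + 19071)/2 = 13000 km = 1.300×10⁷ m.
By Kepler's third law T = 2π√(a³/μ) = 2π × 2.348×10³ = 1.475×10⁴ s.
= 4.098 hours.

T ≈ 4.10 hours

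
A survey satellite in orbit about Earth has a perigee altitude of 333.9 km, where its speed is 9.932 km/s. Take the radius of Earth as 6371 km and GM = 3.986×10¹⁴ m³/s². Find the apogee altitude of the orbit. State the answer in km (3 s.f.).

apogee altitude ≈ 26300 km

r_p = 6371 + 333.9 = 6704.9 km = 6.705×10⁶ m.
Specific energy ε = v²/2 − μ/r = -1.013×10⁷ J/kg, so a = −μ/(2ε) = 1.968×10⁷ m.
The apsides satisfy r_p + r_a = 2a, so the apogee radius is 2a − r_p = 3.266×10⁷ m = 32656 km.
Apogee altitude = 32656 − 6371 = 26285 km.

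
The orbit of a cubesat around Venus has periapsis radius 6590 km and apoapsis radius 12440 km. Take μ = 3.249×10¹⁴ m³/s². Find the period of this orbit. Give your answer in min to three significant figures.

Semi-major axis a = (r_p + r_a)/2 = (6590.0 + 12440)/2 = 9515.0 km = 9.515×10⁶ m.
By Kepler's third law T = 2π√(a³/μ) = 2π × 1.628×10³ = 1.023×10⁴ s.
= 170.5 min.

T ≈ 171 min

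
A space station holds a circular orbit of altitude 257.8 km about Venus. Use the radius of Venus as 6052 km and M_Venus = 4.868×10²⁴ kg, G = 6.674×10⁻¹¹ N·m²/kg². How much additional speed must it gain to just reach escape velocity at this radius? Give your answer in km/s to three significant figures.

Δv ≈ 2.97 km/s

μ = GM = 6.674×10⁻¹¹ × 4.868×10²⁴ = 3.249×10¹⁴ m³/s².
r = 6052 + 257.8 = 6309.8 km = 6.3098×10⁶ m.
Circular speed v_c = √(μ/r) = 7176 m/s.
Escape speed v_esc = √(2μ/r) = √2 × v_c = 10150 m/s.
Δv = v_esc − v_c = 2972 m/s = 2.972 km/s.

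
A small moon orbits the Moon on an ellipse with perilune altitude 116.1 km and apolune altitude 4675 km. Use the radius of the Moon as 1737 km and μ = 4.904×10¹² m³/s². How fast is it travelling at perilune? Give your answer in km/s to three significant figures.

v ≈ 2.03 km/s

r_p = 1737 + 116.1 = 1853.1 km = 1.8531×10⁶ m.
r_a = 1737 + 4675 = 6412.0 km = 6.4120×10⁶ m.
Semi-major axis a = (r_p + r_a)/2 = 4132.6 km = 4.133×10⁶ m.
Vis-viva: v² = μ(2/r − 1/a) = 4.904×10¹² × (1.079×10⁻⁶ − 2.420×10⁻⁷) = 4.106×10⁶ m²/s².
v = 2026 m/s = 2.026 km/s.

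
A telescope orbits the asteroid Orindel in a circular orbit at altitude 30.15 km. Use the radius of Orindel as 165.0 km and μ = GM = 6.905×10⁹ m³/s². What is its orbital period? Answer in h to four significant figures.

r = 165.0 + 30.15 = 195.15 km = 1.9515×10⁵ m.
Kepler's third law: T = 2π√(r³/μ) = 2π√((1.952×10⁵)³ / 6.905×10⁹).
r³/μ = 1.076×10⁶ s², so T = 2π × 1.037×10³ = 6.519×10³ s.
Converting: 6.519×10³ s ÷ 3600 = 1.811 h.

T ≈ 1.811 h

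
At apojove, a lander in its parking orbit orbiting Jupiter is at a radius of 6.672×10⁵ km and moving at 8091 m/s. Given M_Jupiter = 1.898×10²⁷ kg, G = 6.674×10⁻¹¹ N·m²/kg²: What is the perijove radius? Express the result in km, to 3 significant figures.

perijove radius ≈ 1.39×10⁵ km

μ = GM = 6.674×10⁻¹¹ × 1.898×10²⁷ = 1.267×10¹⁷ m³/s².
r_a = 6.672×10⁸ m.
Specific energy ε = v²/2 − μ/r = -1.571×10⁸ J/kg, so a = −μ/(2ε) = 4.031×10⁸ m.
The apsides satisfy r_p + r_a = 2a, so the perijove radius is 2a − r_a = 1.390×10⁸ m = 1.3899×10⁵ km.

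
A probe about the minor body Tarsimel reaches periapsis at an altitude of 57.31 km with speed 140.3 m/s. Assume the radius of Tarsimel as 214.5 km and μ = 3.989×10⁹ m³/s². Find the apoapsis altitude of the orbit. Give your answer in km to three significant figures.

apoapsis altitude ≈ 339 km

r_p = 214.5 + 57.31 = 271.81 km = 2.718×10⁵ m.
Specific energy ε = v²/2 − μ/r = -4.834×10³ J/kg, so a = −μ/(2ε) = 4.126×10⁵ m.
The apsides satisfy r_p + r_a = 2a, so the apoapsis radius is 2a − r_p = 5.534×10⁵ m = 553.45 km.
Apoapsis altitude = 553.45 − 214.5 = 338.95 km.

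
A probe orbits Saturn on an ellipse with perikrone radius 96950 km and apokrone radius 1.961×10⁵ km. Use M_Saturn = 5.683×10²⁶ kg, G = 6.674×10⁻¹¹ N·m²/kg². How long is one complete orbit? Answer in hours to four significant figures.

μ = GM = 6.674×10⁻¹¹ × 5.683×10²⁶ = 3.793×10¹⁶ m³/s².
Semi-major axis a = (r_p + r_a)/2 = (96950 + 1.9610×10⁵)/2 = 1.4652×10⁵ km = 1.465×10⁸ m.
By Kepler's third law T = 2π√(a³/μ) = 2π × 9.107×10³ = 5.722×10⁴ s.
= 15.90 hours.

T ≈ 15.90 hours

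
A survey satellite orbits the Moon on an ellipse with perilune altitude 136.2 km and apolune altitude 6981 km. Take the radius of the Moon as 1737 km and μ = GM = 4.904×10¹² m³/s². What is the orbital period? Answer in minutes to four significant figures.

T ≈ 576.3 minutes

r_p = 1737 + 136.2 = 1873.2 km = 1.8732×10⁶ m.
r_a = 1737 + 6981 = 8718.0 km = 8.7180×10⁶ m.
Semi-major axis a = (r_p + r_a)/2 = (1873.2 + 8718.0)/2 = 5295.6 km = 5.296×10⁶ m.
By Kepler's third law T = 2π√(a³/μ) = 2π × 5.503×10³ = 3.458×10⁴ s.
= 576.3 minutes.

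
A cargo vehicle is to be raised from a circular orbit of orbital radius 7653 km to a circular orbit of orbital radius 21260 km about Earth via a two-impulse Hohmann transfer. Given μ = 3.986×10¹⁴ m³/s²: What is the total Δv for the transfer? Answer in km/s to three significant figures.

r₁ = 7653 km = 7.653×10⁶ m.
r₂ = 21260 km = 2.126×10⁷ m.
Transfer ellipse a_t = (r₁ + r₂)/2 = 1.446×10⁷ m.
At r₁: circular v_c1 = √(μ/r₁) = 7217 m/s; transfer-perigee v_p = √[μ(2/r₁ − 1/a_t)] = 8752 m/s.
Δv₁ = v_p − v_c1 = 1535 m/s.
At r₂: circular v_c2 = √(μ/r₂) = 4330 m/s; transfer-apogee v_a = √[μ(2/r₂ − 1/a_t)] = 3150 m/s.
Δv₂ = v_c2 − v_a = 1180 m/s.
Total Δv = Δv₁ + Δv₂ = 2715 m/s = 2.715 km/s.

Δv_total ≈ 2.71 km/s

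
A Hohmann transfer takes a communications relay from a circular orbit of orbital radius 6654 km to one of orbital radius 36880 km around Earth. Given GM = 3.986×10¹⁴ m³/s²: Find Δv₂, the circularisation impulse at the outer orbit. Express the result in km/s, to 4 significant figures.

r₁ = 6654 km = 6.654×10⁶ m.
r₂ = 36880 km = 3.688×10⁷ m.
Transfer ellipse a_t = (r₁ + r₂)/2 = 2.177×10⁷ m.
At r₁: circular v_c1 = √(μ/r₁) = 7740 m/s; transfer-perigee v_p = √[μ(2/r₁ − 1/a_t)] = 10070 m/s.
At r₂: circular v_c2 = √(μ/r₂) = 3288 m/s; transfer-apogee v_a = √[μ(2/r₂ − 1/a_t)] = 1818 m/s.
Δv₂ = v_c2 − v_a = 1470 m/s.
= 1.470 km/s.

Δv ≈ 1.470 km/s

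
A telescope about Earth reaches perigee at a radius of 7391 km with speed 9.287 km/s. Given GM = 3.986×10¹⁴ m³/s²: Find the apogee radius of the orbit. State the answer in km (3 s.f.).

apogee radius ≈ 29500 km

r_p = 7.391×10⁶ m.
Specific energy ε = v²/2 − μ/r = -1.081×10⁷ J/kg, so a = −μ/(2ε) = 1.844×10⁷ m.
The apsides satisfy r_p + r_a = 2a, so the apogee radius is 2a − r_p = 2.949×10⁷ m = 29495 km.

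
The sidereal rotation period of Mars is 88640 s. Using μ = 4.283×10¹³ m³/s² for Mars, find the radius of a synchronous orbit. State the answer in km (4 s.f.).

r_sync ≈ 20430 km

A synchronous orbit has period T, so by Kepler's third law a = (μT²/4π²)^(1/3).
μT²/4π² = 4.283×10¹³ × (8.864×10⁴)² / 39.48 = 8.524×10²¹ m³.
a = 2.043×10⁷ m = 20428 km.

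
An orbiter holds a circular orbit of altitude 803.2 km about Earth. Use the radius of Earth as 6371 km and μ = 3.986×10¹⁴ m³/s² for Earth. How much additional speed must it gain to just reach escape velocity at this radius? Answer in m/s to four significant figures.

Δv ≈ 3087 m/s

r = 6371 + 803.2 = 7174.2 km = 7.1742×10⁶ m.
Circular speed v_c = √(μ/r) = 7454 m/s.
Escape speed v_esc = √(2μ/r) = √2 × v_c = 10540 m/s.
Δv = v_esc − v_c = 3087 m/s.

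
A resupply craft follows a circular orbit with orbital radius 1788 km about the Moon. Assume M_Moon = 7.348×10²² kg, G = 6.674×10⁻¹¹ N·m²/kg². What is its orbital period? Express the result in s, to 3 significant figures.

T ≈ 6780 s

μ = GM = 6.674×10⁻¹¹ × 7.348×10²² = 4.904×10¹² m³/s².
r = 1788 km = 1.788×10⁶ m.
Kepler's third law: T = 2π√(r³/μ) = 2π√((1.788×10⁶)³ / 4.904×10¹²).
r³/μ = 1.166×10⁶ s², so T = 2π × 1.080×10³ = 6.783×10³ s.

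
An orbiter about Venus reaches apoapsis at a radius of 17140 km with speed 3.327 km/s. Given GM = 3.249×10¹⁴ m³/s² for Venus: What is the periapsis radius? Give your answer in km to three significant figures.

r_a = 1.714×10⁷ m.
Specific energy ε = v²/2 − μ/r = -1.342×10⁷ J/kg, so a = −μ/(2ε) = 1.210×10⁷ m.
The apsides satisfy r_p + r_a = 2a, so the periapsis radius is 2a − r_a = 7.068×10⁶ m = 7068.0 km.

periapsis radius ≈ 7070 km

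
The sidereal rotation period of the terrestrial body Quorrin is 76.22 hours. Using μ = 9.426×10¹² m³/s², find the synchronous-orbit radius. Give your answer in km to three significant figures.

r_sync ≈ 26200 km

T = 76.22 hours = 2.744×10⁵ s.
A synchronous orbit has period T, so by Kepler's third law a = (μT²/4π²)^(1/3).
μT²/4π² = 9.426×10¹² × (2.744×10⁵)² / 39.48 = 1.798×10²² m³.
a = 2.620×10⁷ m = 26196 km.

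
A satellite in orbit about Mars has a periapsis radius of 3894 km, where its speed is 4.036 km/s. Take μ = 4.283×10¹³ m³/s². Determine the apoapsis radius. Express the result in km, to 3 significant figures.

apoapsis radius ≈ 11100 km

r_p = 3.894×10⁶ m.
Specific energy ε = v²/2 − μ/r = -2.854×10⁶ J/kg, so a = −μ/(2ε) = 7.503×10⁶ m.
The apsides satisfy r_p + r_a = 2a, so the apoapsis radius is 2a − r_p = 1.111×10⁷ m = 11111 km.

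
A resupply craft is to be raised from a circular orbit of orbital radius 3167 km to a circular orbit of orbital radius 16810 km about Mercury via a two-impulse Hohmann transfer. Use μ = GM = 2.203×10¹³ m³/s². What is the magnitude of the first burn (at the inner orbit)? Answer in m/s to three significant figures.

Δv ≈ 784 m/s

r₁ = 3167 km = 3.167×10⁶ m.
r₂ = 16810 km = 1.681×10⁷ m.
Transfer ellipse a_t = (r₁ + r₂)/2 = 9.988×10⁶ m.
At r₁: circular v_c1 = √(μ/r₁) = 2637 m/s; transfer-periherm v_p = √[μ(2/r₁ − 1/a_t)] = 3422 m/s.
Δv₁ = v_p − v_c1 = 784.1 m/s.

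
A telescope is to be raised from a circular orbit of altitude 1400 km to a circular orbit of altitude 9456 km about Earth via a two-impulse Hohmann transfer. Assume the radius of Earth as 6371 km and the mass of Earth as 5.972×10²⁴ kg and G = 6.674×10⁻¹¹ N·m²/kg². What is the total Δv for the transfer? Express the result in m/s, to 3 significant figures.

Δv_total ≈ 2080 m/s

μ = GM = 6.674×10⁻¹¹ × 5.972×10²⁴ = 3.986×10¹⁴ m³/s².
r₁ = 6371 + 1400 = 7771.0 km = 7.7710×10⁶ m.
r₂ = 6371 + 9456 = 15827 km = 1.5827×10⁷ m.
Transfer ellipse a_t = (r₁ + r₂)/2 = 1.180×10⁷ m.
At r₁: circular v_c1 = √(μ/r₁) = 7162 m/s; transfer-perigee v_p = √[μ(2/r₁ − 1/a_t)] = 8295 m/s.
Δv₁ = v_p − v_c1 = 1133 m/s.
At r₂: circular v_c2 = √(μ/r₂) = 5018 m/s; transfer-apogee v_a = √[μ(2/r₂ − 1/a_t)] = 4073 m/s.
Δv₂ = v_c2 − v_a = 945.7 m/s.
Total Δv = Δv₁ + Δv₂ = 2079 m/s.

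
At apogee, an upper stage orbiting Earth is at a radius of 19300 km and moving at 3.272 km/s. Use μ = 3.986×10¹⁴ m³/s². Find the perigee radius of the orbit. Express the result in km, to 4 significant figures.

r_a = 1.930×10⁷ m.
Specific energy ε = v²/2 − μ/r = -1.530×10⁷ J/kg, so a = −μ/(2ε) = 1.303×10⁷ m.
The apsides satisfy r_p + r_a = 2a, so the perigee radius is 2a − r_a = 6.753×10⁶ m = 6752.5 km.

perigee radius ≈ 6753 km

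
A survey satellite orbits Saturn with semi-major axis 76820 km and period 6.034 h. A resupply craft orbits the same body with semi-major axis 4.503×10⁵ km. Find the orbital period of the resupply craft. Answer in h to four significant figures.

Kepler's third law: T² ∝ a³, so T₂ = T₁ (a₂/a₁)^(3/2).
a₂/a₁ = 5.862, (a₂/a₁)^(3/2) = 14.19.
T₂ = 6.034 × 14.19 = 85.63 h.

T₂ ≈ 85.63 h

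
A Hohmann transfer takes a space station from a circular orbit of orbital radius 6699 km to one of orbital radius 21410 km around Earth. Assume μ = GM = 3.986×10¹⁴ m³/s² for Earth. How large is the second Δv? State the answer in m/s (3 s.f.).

Δv ≈ 1340 m/s

r₁ = 6699 km = 6.699×10⁶ m.
r₂ = 21410 km = 2.141×10⁷ m.
Transfer ellipse a_t = (r₁ + r₂)/2 = 1.405×10⁷ m.
At r₁: circular v_c1 = √(μ/r₁) = 7714 m/s; transfer-perigee v_p = √[μ(2/r₁ − 1/a_t)] = 9521 m/s.
At r₂: circular v_c2 = √(μ/r₂) = 4315 m/s; transfer-apogee v_a = √[μ(2/r₂ − 1/a_t)] = 2979 m/s.
Δv₂ = v_c2 − v_a = 1336 m/s.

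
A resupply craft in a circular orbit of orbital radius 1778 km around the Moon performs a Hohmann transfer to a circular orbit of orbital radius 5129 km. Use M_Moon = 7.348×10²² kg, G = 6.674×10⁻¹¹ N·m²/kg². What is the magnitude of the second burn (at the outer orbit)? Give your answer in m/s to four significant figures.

μ = GM = 6.674×10⁻¹¹ × 7.348×10²² = 4.904×10¹² m³/s².
r₁ = 1778 km = 1.778×10⁶ m.
r₂ = 5129 km = 5.129×10⁶ m.
Transfer ellipse a_t = (r₁ + r₂)/2 = 3.454×10⁶ m.
At r₁: circular v_c1 = √(μ/r₁) = 1661 m/s; transfer-perilune v_p = √[μ(2/r₁ − 1/a_t)] = 2024 m/s.
At r₂: circular v_c2 = √(μ/r₂) = 977.8 m/s; transfer-apolune v_a = √[μ(2/r₂ − 1/a_t)] = 701.6 m/s.
Δv₂ = v_c2 − v_a = 276.2 m/s.

Δv ≈ 276.2 m/s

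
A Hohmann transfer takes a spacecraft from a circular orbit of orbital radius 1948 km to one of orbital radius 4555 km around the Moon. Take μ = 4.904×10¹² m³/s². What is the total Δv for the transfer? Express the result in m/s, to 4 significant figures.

r₁ = 1948 km = 1.948×10⁶ m.
r₂ = 4555 km = 4.555×10⁶ m.
Transfer ellipse a_t = (r₁ + r₂)/2 = 3.252×10⁶ m.
At r₁: circular v_c1 = √(μ/r₁) = 1587 m/s; transfer-perilune v_p = √[μ(2/r₁ − 1/a_t)] = 1878 m/s.
Δv₁ = v_p − v_c1 = 291.3 m/s.
At r₂: circular v_c2 = √(μ/r₂) = 1038 m/s; transfer-apolune v_a = √[μ(2/r₂ − 1/a_t)] = 803.1 m/s.
Δv₂ = v_c2 − v_a = 234.5 m/s.
Total Δv = Δv₁ + Δv₂ = 525.8 m/s.

Δv_total ≈ 525.8 m/s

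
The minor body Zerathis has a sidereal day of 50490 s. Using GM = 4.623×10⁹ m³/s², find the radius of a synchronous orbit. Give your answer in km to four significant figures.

r_sync ≈ 668.3 km

A synchronous orbit has period T, so by Kepler's third law a = (μT²/4π²)^(1/3).
μT²/4π² = 4.623×10⁹ × (5.049×10⁴)² / 39.48 = 2.985×10¹⁷ m³.
a = 6.683×10⁵ m = 668.33 km.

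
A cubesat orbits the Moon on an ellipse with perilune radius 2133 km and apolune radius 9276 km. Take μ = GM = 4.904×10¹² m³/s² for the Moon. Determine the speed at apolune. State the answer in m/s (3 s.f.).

Semi-major axis a = (r_p + r_a)/2 = 5704.5 km = 5.704×10⁶ m.
Vis-viva: v² = μ(2/r − 1/a) = 4.904×10¹² × (2.156×10⁻⁷ − 1.753×10⁻⁷) = 1.977×10⁵ m²/s².
v = 444.6 m/s.

v ≈ 445 m/s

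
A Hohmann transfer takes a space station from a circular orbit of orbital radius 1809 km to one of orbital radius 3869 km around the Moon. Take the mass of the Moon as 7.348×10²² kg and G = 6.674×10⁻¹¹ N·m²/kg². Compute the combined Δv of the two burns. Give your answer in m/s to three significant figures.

Δv_total ≈ 503 m/s

μ = GM = 6.674×10⁻¹¹ × 7.348×10²² = 4.904×10¹² m³/s².
r₁ = 1809 km = 1.809×10⁶ m.
r₂ = 3869 km = 3.869×10⁶ m.
Transfer ellipse a_t = (r₁ + r₂)/2 = 2.839×10⁶ m.
At r₁: circular v_c1 = √(μ/r₁) = 1646 m/s; transfer-perilune v_p = √[μ(2/r₁ − 1/a_t)] = 1922 m/s.
Δv₁ = v_p − v_c1 = 275.6 m/s.
At r₂: circular v_c2 = √(μ/r₂) = 1126 m/s; transfer-apolune v_a = √[μ(2/r₂ − 1/a_t)] = 898.7 m/s.
Δv₂ = v_c2 − v_a = 227.1 m/s.
Total Δv = Δv₁ + Δv₂ = 502.8 m/s.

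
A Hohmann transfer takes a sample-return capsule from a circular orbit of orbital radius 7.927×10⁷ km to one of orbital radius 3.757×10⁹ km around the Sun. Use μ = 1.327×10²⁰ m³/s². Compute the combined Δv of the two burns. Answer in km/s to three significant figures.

r₁ = 7.927×10⁷ km = 7.927×10¹⁰ m.
r₂ = 3.757×10⁹ km = 3.757×10¹² m.
Transfer ellipse a_t = (r₁ + r₂)/2 = 1.918×10¹² m.
At r₁: circular v_c1 = √(μ/r₁) = 40910 m/s; transfer-perihelion v_p = √[μ(2/r₁ − 1/a_t)] = 57260 m/s.
Δv₁ = v_p − v_c1 = 16350 m/s.
At r₂: circular v_c2 = √(μ/r₂) = 5943 m/s; transfer-aphelion v_a = √[μ(2/r₂ − 1/a_t)] = 1208 m/s.
Δv₂ = v_c2 − v_a = 4735 m/s.
Total Δv = Δv₁ + Δv₂ = 21080 m/s = 21.08 km/s.

Δv_total ≈ 21.1 km/s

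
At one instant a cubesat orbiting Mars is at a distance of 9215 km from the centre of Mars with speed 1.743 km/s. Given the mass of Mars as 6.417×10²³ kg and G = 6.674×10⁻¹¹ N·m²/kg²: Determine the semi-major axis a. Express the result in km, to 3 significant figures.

a ≈ 6840 km

μ = GM = 6.674×10⁻¹¹ × 6.417×10²³ = 4.283×10¹³ m³/s².
r = 9.215×10⁶ m.
Vis-viva rearranged: 1/a = 2/r − v²/μ = 2.170×10⁻⁷ − 7.094×10⁻⁸ = 1.461×10⁻⁷ m⁻¹.
a = 6.845×10⁶ m = 6844.6 km.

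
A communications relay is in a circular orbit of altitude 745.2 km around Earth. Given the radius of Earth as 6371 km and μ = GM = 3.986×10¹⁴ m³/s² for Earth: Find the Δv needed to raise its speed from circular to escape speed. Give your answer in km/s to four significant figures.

r = 6371 + 745.2 = 7116.2 km = 7.1162×10⁶ m.
Circular speed v_c = √(μ/r) = 7484 m/s.
Escape speed v_esc = √(2μ/r) = √2 × v_c = 10580 m/s.
Δv = v_esc − v_c = 3100 m/s = 3.100 km/s.

Δv ≈ 3.100 km/s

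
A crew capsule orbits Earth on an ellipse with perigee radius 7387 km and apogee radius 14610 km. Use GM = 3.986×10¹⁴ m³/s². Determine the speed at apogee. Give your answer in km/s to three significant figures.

Semi-major axis a = (r_p + r_a)/2 = 10998 km = 1.100×10⁷ m.
Vis-viva: v² = μ(2/r − 1/a) = 3.986×10¹⁴ × (1.369×10⁻⁷ − 9.092×10⁻⁸) = 1.832×10⁷ m²/s².
v = 4281 m/s = 4.281 km/s.

v ≈ 4.28 km/s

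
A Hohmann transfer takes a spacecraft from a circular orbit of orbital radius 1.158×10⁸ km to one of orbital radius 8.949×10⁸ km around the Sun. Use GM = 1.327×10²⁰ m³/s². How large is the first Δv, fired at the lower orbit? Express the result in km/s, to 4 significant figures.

r₁ = 1.158×10⁸ km = 1.158×10¹¹ m.
r₂ = 8.949×10⁸ km = 8.949×10¹¹ m.
Transfer ellipse a_t = (r₁ + r₂)/2 = 5.054×10¹¹ m.
At r₁: circular v_c1 = √(μ/r₁) = 33850 m/s; transfer-perihelion v_p = √[μ(2/r₁ − 1/a_t)] = 45050 m/s.
Δv₁ = v_p − v_c1 = 11200 m/s.
= 11.20 km/s.

Δv ≈ 11.20 km/s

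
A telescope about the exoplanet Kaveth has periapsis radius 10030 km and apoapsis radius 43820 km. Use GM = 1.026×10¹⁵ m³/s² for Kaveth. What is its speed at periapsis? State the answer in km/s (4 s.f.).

v ≈ 12.90 km/s

Semi-major axis a = (r_p + r_a)/2 = 26925 km = 2.692×10⁷ m.
Vis-viva: v² = μ(2/r − 1/a) = 1.026×10¹⁵ × (1.994×10⁻⁷ − 3.714×10⁻⁸) = 1.665×10⁸ m²/s².
v = 12900 m/s = 12.90 km/s.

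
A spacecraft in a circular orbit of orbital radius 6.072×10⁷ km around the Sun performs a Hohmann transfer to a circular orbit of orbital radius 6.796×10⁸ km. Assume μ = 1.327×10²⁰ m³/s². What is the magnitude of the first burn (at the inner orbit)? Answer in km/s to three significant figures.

r₁ = 6.072×10⁷ km = 6.072×10¹⁰ m.
r₂ = 6.796×10⁸ km = 6.796×10¹¹ m.
Transfer ellipse a_t = (r₁ + r₂)/2 = 3.702×10¹¹ m.
At r₁: circular v_c1 = √(μ/r₁) = 46750 m/s; transfer-perihelion v_p = √[μ(2/r₁ − 1/a_t)] = 63340 m/s.
Δv₁ = v_p − v_c1 = 16590 m/s.
= 16.59 km/s.

Δv ≈ 16.6 km/s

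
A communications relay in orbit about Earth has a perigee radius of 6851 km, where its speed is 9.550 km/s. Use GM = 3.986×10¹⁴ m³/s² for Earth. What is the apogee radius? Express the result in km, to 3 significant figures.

apogee radius ≈ 24800 km

r_p = 6.851×10⁶ m.
Specific energy ε = v²/2 − μ/r = -1.258×10⁷ J/kg, so a = −μ/(2ε) = 1.584×10⁷ m.
The apsides satisfy r_p + r_a = 2a, so the apogee radius is 2a − r_p = 2.483×10⁷ m = 24834 km.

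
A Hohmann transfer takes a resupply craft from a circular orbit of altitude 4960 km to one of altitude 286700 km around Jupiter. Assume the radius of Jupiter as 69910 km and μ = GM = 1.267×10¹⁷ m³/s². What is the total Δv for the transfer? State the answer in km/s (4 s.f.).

r₁ = 69910 + 4960 = 74870 km = 7.4870×10⁷ m.
r₂ = 69910 + 286700 = 356610 km = 3.5661×10⁸ m.
Transfer ellipse a_t = (r₁ + r₂)/2 = 2.157×10⁸ m.
At r₁: circular v_c1 = √(μ/r₁) = 41140 m/s; transfer-perijove v_p = √[μ(2/r₁ − 1/a_t)] = 52890 m/s.
Δv₁ = v_p − v_c1 = 11750 m/s.
At r₂: circular v_c2 = √(μ/r₂) = 18850 m/s; transfer-apojove v_a = √[μ(2/r₂ − 1/a_t)] = 11100 m/s.
Δv₂ = v_c2 − v_a = 7745 m/s.
Total Δv = Δv₁ + Δv₂ = 19500 m/s = 19.50 km/s.

Δv_total ≈ 19.50 km/s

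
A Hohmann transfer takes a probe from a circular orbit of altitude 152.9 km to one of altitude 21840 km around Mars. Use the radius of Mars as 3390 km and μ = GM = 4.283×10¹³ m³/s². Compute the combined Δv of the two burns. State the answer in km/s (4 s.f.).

r₁ = 3390 + 152.9 = 3542.9 km = 3.5429×10⁶ m.
r₂ = 3390 + 21840 = 25230 km = 2.5230×10⁷ m.
Transfer ellipse a_t = (r₁ + r₂)/2 = 1.439×10⁷ m.
At r₁: circular v_c1 = √(μ/r₁) = 3477 m/s; transfer-periapsis v_p = √[μ(2/r₁ − 1/a_t)] = 4604 m/s.
Δv₁ = v_p − v_c1 = 1128 m/s.
At r₂: circular v_c2 = √(μ/r₂) = 1303 m/s; transfer-apoapsis v_a = √[μ(2/r₂ − 1/a_t)] = 646.6 m/s.
Δv₂ = v_c2 − v_a = 656.3 m/s.
Total Δv = Δv₁ + Δv₂ = 1784 m/s = 1.784 km/s.

Δv_total ≈ 1.784 km/s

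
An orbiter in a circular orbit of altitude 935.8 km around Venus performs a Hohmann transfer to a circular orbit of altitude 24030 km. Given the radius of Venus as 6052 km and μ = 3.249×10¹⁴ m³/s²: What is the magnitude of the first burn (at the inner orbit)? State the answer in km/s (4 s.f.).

r₁ = 6052 + 935.8 = 6987.8 km = 6.9878×10⁶ m.
r₂ = 6052 + 24030 = 30082 km = 3.0082×10⁷ m.
Transfer ellipse a_t = (r₁ + r₂)/2 = 1.853×10⁷ m.
At r₁: circular v_c1 = √(μ/r₁) = 6819 m/s; transfer-periapsis v_p = √[μ(2/r₁ − 1/a_t)] = 8687 m/s.
Δv₁ = v_p − v_c1 = 1868 m/s.
= 1.868 km/s.

Δv ≈ 1.868 km/s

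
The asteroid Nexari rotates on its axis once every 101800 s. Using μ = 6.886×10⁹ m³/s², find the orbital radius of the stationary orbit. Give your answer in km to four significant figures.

A synchronous orbit has period T, so by Kepler's third law a = (μT²/4π²)^(1/3).
μT²/4π² = 6.886×10⁹ × (1.018×10⁵)² / 39.48 = 1.808×10¹⁸ m³.
a = 1.218×10⁶ m = 1218.2 km.

r_sync ≈ 1218 km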